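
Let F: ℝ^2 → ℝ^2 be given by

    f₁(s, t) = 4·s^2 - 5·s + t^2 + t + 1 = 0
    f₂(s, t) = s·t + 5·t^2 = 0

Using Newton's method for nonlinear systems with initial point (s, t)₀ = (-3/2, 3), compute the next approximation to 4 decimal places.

(-0.3976, 1.4629)

At (-3/2, 3): F = (29.5000, 40.5000).
Jacobian J = [[8·s - 5, 2·t + 1], [t, s + 10·t]].
At the point, J = [[-17.0000, 7.0000], [3.0000, 28.5000]] (det J = -505.5000).
Solving J·Δ = −F gives Δ = (1.1024, -1.5371).
Then the next iterate is (s, t)₁ = (-0.3976, 1.4629).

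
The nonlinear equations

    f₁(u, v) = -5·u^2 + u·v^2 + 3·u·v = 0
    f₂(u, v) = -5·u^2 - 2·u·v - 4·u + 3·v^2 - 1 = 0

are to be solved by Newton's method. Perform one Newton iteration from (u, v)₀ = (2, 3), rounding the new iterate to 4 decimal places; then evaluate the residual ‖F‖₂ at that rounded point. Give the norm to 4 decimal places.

5.9718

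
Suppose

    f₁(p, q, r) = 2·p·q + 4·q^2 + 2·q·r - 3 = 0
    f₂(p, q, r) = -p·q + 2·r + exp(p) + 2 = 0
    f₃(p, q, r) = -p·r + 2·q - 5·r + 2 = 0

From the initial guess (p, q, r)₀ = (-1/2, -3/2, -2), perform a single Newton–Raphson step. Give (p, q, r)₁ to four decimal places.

At (-1/2, -3/2, -2): F = (13.5000, -2.143469, 8.0000).
Jacobian J = [[2·q, 2·p + 8·q + 2·r, 2·q], [-q + exp(p), -p, 2], [-r, 2, -p - 5]].
At the point, J = [[-3.0000, -17.0000, -3.0000], [2.106531, 0.5000, 2.0000], [2.0000, 2.0000, -4.5000]] (det J = -220.038779).
Solving J·Δ = −F gives Δ = (-0.7614, 0.6254, 1.7173).
Then the next iterate is (p, q, r)₁ = (-1.2614, -0.8746, -0.2827).

(-1.2614, -0.8746, -0.2827)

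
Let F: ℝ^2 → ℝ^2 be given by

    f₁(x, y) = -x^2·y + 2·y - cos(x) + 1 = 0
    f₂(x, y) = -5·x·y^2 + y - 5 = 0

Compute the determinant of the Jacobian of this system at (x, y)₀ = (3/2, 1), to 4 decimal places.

26.7851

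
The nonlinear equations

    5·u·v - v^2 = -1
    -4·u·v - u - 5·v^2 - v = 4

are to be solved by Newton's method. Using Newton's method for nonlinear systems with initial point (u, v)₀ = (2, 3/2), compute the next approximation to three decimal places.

(1.124, 0.474)

At (2, 3/2): F = (13.750, -30.750).
Jacobian J = [[5·v, 5·u - 2·v], [-4·v - 1, -4·u - 10·v - 1]].
At the point, J = [[7.500, 7.000], [-7.000, -24.000]] (det J = -131.000).
Solving J·Δ = −F gives Δ = (-0.876, -1.026).
Then the next iterate is (u, v)₁ = (1.124, 0.474).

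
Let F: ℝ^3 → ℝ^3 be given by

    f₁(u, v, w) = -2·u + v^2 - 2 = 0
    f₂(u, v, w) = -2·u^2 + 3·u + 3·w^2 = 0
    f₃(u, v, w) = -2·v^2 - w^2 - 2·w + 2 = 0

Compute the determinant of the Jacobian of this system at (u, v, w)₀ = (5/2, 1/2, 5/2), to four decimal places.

J = [[-2, 2·v, 0], [-4·u + 3, 0, 6·w], [0, -4·v, -2·w - 2]].
At the point, J = [[-2.0000, 1.0000, 0.0000], [-7.0000, 0.0000, 15.0000], [0.0000, -2.0000, -7.0000]].
det J = -109.0000.

-109.0000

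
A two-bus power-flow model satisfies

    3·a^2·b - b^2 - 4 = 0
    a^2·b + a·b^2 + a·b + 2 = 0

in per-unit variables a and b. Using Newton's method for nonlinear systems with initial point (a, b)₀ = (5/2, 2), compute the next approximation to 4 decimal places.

At (5/2, 2): F = (29.5000, 29.5000).
Jacobian J = [[6·a·b, 3·a^2 - 2·b], [2·a·b + b^2 + b, a^2 + 2·a·b + a]].
At the point, J = [[30.0000, 14.7500], [16.0000, 18.7500]] (det J = 326.5000).
Solving J·Δ = −F gives Δ = (-0.3614, -1.2649).
Then the next iterate is (a, b)₁ = (2.1386, 0.7351).

(2.1386, 0.7351)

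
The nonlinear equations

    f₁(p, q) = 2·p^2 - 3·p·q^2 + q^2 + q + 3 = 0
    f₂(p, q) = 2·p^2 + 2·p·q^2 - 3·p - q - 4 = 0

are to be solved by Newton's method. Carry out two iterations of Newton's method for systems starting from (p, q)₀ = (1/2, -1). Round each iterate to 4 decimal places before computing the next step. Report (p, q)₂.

(0.5172, -1.7759)

At (1/2, -1): F = (2.0000, -3.0000).
Jacobian J = [[4·p - 3·q^2, -6·p·q + 2·q + 1], [4·p + 2·q^2 - 3, 4·p·q - 1]].
At the point, J = [[-1.0000, 2.0000], [1.0000, -3.0000]] (det J = 1.0000).
Solving J·Δ = −F gives Δ = (0.0000, -1.0000).
Then the next iterate is (p, q)₁ = (0.5000, -2.0000).
Round to (0.5000, -2.0000) and repeat: F = (-0.5000, 1.0000), J = [[-10.0000, 3.0000], [7.0000, -5.0000]].
Δ = (0.0172, 0.2241), so (p, q)₂ = (0.5172, -1.7759).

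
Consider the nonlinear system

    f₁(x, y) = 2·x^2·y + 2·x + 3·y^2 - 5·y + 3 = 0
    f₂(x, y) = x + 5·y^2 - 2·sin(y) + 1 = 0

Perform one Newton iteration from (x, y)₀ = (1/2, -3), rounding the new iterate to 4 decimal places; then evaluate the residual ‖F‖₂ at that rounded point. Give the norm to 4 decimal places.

15.5771

At (1/2, -3): F = (44.5000, 46.782240).
Jacobian J = [[4·x·y + 2, 2·x^2 + 6·y - 5], [1, 10·y - 2·cos(y)]].
At the point, J = [[-4.0000, -22.5000], [1.0000, -28.020015]] (det J = 134.580060).
Solving J·Δ = −F gives Δ = (1.4437, 1.7211).
Then the next iterate is (x, y)₁ = (1.9437, -1.2789).
Re-evaluating at (1.9437, -1.2789): F = (8.525365, 13.037026), so ‖F‖₂ = 15.5771.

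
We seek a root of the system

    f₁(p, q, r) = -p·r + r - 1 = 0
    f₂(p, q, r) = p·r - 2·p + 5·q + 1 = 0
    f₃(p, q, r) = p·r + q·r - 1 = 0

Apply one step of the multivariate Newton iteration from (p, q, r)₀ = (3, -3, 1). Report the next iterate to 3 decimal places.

(0.800, 0.200, 0.600)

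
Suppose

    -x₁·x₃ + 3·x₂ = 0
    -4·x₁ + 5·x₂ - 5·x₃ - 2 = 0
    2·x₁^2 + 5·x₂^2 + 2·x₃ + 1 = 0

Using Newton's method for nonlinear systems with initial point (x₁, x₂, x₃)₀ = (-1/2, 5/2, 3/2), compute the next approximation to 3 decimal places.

At (-1/2, 5/2, 3/2): F = (8.250, 5.000, 35.750).
Jacobian J = [[-x₃, 3, -x₁], [-4, 5, -5], [4·x₁, 10·x₂, 2]].
At the point, J = [[-1.500, 3.000, 0.500], [-4.000, 5.000, -5.000], [-2.000, 25.000, 2.000]] (det J = -193.500).
Solving J·Δ = −F gives Δ = (2.691, -1.039, -2.192).
Then the next iterate is (x₁, x₂, x₃)₁ = (2.191, 1.461, -0.692).

(2.191, 1.461, -0.692)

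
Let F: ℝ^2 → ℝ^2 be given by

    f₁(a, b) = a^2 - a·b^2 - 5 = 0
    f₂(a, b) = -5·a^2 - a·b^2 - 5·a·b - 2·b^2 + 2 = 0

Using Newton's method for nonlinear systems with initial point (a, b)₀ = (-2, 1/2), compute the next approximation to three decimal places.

At (-2, 1/2): F = (-0.500, -13.000).
Jacobian J = [[2·a - b^2, -2·a·b], [-10·a - b^2 - 5·b, -2·a·b - 5·a - 4·b]].
At the point, J = [[-4.250, 2.000], [17.250, 10.000]] (det J = -77.000).
Solving J·Δ = −F gives Δ = (0.273, 0.830).
Then the next iterate is (a, b)₁ = (-1.727, 1.330).

(-1.727, 1.330)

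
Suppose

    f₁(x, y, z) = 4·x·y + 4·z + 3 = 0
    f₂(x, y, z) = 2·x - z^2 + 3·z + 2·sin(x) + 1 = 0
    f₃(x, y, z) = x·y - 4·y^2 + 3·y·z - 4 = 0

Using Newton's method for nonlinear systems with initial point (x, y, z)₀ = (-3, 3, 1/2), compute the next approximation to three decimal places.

(-2.005, 2.080, 2.506)

At (-3, 3, 1/2): F = (-31.000, -4.03224, -44.500).
Jacobian J = [[4·y, 4·x, 4], [2·cos(x) + 2, 0, -2·z + 3], [y, x - 8·y + 3·z, 3·y]].
At the point, J = [[12.000, -12.000, 4.000], [0.02002, 0.000, 2.000], [3.000, -25.500, 9.000]] (det J = 540.12009).
Solving J·Δ = −F gives Δ = (0.995, -0.920, 2.006).
Then the next iterate is (x, y, z)₁ = (-2.005, 2.080, 2.506).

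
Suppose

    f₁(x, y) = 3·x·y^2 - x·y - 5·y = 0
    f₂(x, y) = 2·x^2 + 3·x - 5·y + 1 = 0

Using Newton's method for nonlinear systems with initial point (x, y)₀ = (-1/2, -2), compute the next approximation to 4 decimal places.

At (-1/2, -2): F = (3.0000, 10.0000).
Jacobian J = [[3·y^2 - y, 6·x·y - x - 5], [4·x + 3, -5]].
At the point, J = [[14.0000, 1.5000], [1.0000, -5.0000]] (det J = -71.5000).
Solving J·Δ = −F gives Δ = (-0.4196, 1.9161).
Then the next iterate is (x, y)₁ = (-0.9196, -0.0839).

(-0.9196, -0.0839)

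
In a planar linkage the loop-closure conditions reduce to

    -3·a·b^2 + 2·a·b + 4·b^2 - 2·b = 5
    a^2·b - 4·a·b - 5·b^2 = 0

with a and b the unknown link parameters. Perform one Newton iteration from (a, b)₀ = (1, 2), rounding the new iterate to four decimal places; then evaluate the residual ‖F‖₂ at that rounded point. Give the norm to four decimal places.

7.0123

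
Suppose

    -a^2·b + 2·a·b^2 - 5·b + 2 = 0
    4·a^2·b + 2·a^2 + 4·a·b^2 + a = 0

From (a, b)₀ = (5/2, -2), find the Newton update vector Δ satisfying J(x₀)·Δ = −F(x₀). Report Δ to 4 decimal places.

(-0.7560, 0.9885)

At (5/2, -2): F = (44.5000, 5.0000).
Jacobian J = [[-2·a·b + 2·b^2, -a^2 + 4·a·b - 5], [8·a·b + 4·a + 4·b^2 + 1, 4·a^2 + 8·a·b]].
At the point, J = [[18.0000, -31.2500], [-13.0000, -15.0000]] (det J = -676.2500).
Solving J·Δ = −F gives Δ = (-0.7560, 0.9885).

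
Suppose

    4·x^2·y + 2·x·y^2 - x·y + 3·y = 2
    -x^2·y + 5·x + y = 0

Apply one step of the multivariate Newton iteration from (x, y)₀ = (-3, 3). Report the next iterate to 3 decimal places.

(-1.975, 1.072)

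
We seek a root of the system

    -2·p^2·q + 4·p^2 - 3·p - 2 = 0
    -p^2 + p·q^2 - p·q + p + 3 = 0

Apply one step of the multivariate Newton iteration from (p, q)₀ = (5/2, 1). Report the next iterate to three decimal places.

(2.442, 1.208)

At (5/2, 1): F = (3.000, -0.750).
Jacobian J = [[-4·p·q + 8·p - 3, -2·p^2], [-2·p + q^2 - q + 1, 2·p·q - p]].
At the point, J = [[7.000, -12.500], [-4.000, 2.500]] (det J = -32.500).
Solving J·Δ = −F gives Δ = (-0.058, 0.208).
Then the next iterate is (p, q)₁ = (2.442, 1.208).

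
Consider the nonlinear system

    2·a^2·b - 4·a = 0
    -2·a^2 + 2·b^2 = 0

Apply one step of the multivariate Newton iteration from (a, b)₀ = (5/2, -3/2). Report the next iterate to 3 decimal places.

(1.360, -0.933)

At (5/2, -3/2): F = (-28.750, -8.000).
Jacobian J = [[4·a·b - 4, 2·a^2], [-4·a, 4·b]].
At the point, J = [[-19.000, 12.500], [-10.000, -6.000]] (det J = 239.000).
Solving J·Δ = −F gives Δ = (-1.140, 0.567).
Then the next iterate is (a, b)₁ = (1.360, -0.933).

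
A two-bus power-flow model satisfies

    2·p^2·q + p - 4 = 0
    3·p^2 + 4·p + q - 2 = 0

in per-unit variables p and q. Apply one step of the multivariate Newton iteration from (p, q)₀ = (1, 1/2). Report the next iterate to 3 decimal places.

At (1, 1/2): F = (-2.000, 5.500).
Jacobian J = [[4·p·q + 1, 2·p^2], [6·p + 4, 1]].
At the point, J = [[3.000, 2.000], [10.000, 1.000]] (det J = -17.000).
Solving J·Δ = −F gives Δ = (-0.765, 2.147).
Then the next iterate is (p, q)₁ = (0.235, 2.647).

(0.235, 2.647)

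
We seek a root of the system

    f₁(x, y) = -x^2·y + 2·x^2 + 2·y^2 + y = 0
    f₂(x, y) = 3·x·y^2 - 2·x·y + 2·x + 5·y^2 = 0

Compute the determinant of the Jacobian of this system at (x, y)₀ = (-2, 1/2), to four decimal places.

-16.2500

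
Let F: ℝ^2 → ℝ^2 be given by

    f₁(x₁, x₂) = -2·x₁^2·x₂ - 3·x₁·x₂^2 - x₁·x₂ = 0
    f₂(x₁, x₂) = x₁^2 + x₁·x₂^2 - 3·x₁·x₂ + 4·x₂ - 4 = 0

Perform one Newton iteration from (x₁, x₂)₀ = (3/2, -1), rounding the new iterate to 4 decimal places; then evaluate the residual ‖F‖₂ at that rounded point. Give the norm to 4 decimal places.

At (3/2, -1): F = (1.5000, 0.2500).
Jacobian J = [[-4·x₁·x₂ - 3·x₂^2 - x₂, -2·x₁^2 - 6·x₁·x₂ - x₁], [2·x₁ + x₂^2 - 3·x₂, 2·x₁·x₂ - 3·x₁ + 4]].
At the point, J = [[4.0000, 3.0000], [7.0000, -3.5000]] (det J = -35.0000).
Solving J·Δ = −F gives Δ = (-0.1714, -0.2714).
Then the next iterate is (x₁, x₂)₁ = (1.3286, -1.2714).
Re-evaluating at (1.3286, -1.2714): F = (-0.265202, -0.105250), so ‖F‖₂ = 0.2853.

0.2853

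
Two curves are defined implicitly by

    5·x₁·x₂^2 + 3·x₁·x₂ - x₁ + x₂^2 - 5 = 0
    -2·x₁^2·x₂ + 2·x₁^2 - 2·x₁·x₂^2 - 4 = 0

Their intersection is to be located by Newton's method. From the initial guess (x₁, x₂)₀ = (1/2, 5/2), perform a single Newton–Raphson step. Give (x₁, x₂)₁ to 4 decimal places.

At (1/2, 5/2): F = (20.1250, -11.0000).
Jacobian J = [[5·x₂^2 + 3·x₂ - 1, 10·x₁·x₂ + 3·x₁ + 2·x₂], [-4·x₁·x₂ + 4·x₁ - 2·x₂^2, -2·x₁^2 - 4·x₁·x₂]].
At the point, J = [[37.7500, 19.0000], [-15.5000, -5.5000]] (det J = 86.8750).
Solving J·Δ = −F gives Δ = (-1.1317, 1.1892).
Then the next iterate is (x₁, x₂)₁ = (-0.6317, 3.6892).

(-0.6317, 3.6892)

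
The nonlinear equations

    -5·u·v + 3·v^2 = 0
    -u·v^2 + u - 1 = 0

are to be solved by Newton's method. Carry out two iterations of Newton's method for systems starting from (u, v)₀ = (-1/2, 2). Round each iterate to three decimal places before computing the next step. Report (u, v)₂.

(0.998, 0.068)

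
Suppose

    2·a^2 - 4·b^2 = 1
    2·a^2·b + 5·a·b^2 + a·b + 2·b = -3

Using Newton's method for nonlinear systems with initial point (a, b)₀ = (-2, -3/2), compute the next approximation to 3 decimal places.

(-1.465, -0.977)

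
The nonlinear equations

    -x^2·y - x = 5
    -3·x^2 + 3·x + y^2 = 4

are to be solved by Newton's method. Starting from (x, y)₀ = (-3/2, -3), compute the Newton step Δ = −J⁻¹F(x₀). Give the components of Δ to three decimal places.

(0.386, -0.270)

At (-3/2, -3): F = (3.250, -6.250).
Jacobian J = [[-2·x·y - 1, -x^2], [-6·x + 3, 2·y]].
At the point, J = [[-10.000, -2.250], [12.000, -6.000]] (det J = 87.000).
Solving J·Δ = −F gives Δ = (0.386, -0.270).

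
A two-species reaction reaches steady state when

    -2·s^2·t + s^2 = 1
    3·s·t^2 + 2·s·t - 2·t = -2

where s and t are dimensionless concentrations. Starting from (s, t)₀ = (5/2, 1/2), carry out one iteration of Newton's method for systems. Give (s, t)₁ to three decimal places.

At (5/2, 1/2): F = (-1.000, 5.375).
Jacobian J = [[-4·s·t + 2·s, -2·s^2], [3·t^2 + 2·t, 6·s·t + 2·s - 2]].
At the point, J = [[0.000, -12.500], [1.750, 10.500]] (det J = 21.875).
Solving J·Δ = −F gives Δ = (-2.591, -0.080).
Then the next iterate is (s, t)₁ = (-0.091, 0.420).

(-0.091, 0.420)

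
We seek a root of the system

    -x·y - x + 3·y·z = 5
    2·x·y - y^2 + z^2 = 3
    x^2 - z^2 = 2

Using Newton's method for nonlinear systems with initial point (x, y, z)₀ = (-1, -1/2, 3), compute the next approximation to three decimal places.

(-2.300, 0.150, 1.767)

At (-1, -1/2, 3): F = (-9.000, 6.750, -10.000).
Jacobian J = [[-y - 1, -x + 3·z, 3·y], [2·y, 2·x - 2·y, 2·z], [2·x, 0, -2·z]].
At the point, J = [[-0.500, 10.000, -1.500], [-1.000, -1.000, 6.000], [-2.000, 0.000, -6.000]] (det J = -180.000).
Solving J·Δ = −F gives Δ = (-1.300, 0.650, -1.233).
Then the next iterate is (x, y, z)₁ = (-2.300, 0.150, 1.767).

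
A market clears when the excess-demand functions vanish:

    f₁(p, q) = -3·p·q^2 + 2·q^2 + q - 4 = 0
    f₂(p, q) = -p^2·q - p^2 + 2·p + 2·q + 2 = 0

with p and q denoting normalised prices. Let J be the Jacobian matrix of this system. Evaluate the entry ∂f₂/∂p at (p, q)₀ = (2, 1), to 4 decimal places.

∂f₂/∂p = -2·p·q - 2·p + 2.
At (2, 1) this is -6.0000.

-6.0000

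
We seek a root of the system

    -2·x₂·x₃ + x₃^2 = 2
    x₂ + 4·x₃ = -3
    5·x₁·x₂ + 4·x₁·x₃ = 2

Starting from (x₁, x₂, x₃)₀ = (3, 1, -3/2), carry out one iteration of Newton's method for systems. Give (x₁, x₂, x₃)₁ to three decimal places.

At (3, 1, -3/2): F = (3.250, -2.000, -5.000).
Jacobian J = [[0, -2·x₃, -2·x₂ + 2·x₃], [0, 1, 4], [5·x₂ + 4·x₃, 5·x₁, 4·x₁]].
At the point, J = [[0.000, 3.000, -5.000], [0.000, 1.000, 4.000], [-1.000, 15.000, 12.000]] (det J = -17.000).
Solving J·Δ = −F gives Δ = (-1.118, -0.176, 0.544).
Then the next iterate is (x₁, x₂, x₃)₁ = (1.882, 0.824, -0.956).

(1.882, 0.824, -0.956)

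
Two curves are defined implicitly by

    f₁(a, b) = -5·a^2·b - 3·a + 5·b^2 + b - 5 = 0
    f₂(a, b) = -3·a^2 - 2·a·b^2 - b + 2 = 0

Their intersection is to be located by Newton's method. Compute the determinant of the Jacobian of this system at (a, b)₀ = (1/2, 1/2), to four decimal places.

27.6250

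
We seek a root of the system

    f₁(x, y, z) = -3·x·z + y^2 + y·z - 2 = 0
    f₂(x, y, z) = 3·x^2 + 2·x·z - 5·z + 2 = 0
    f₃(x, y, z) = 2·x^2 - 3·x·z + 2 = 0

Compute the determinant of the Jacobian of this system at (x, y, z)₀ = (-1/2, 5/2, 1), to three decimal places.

189.000

J = [[-3·z, 2·y + z, -3·x + y], [6·x + 2·z, 0, 2·x - 5], [4·x - 3·z, 0, -3·x]].
At the point, J = [[-3.000, 6.000, 4.000], [-1.000, 0.000, -6.000], [-5.000, 0.000, 1.500]].
det J = 189.000.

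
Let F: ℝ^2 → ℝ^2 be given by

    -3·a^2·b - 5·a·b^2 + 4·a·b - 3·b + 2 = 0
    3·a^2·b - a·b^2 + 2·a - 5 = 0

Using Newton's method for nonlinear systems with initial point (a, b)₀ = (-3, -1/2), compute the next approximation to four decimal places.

At (-3, -1/2): F = (26.7500, -23.7500).
Jacobian J = [[-6·a·b - 5·b^2 + 4·b, -3·a^2 - 10·a·b + 4·a - 3], [6·a·b - b^2 + 2, 3·a^2 - 2·a·b]].
At the point, J = [[-12.2500, -57.0000], [10.7500, 24.0000]] (det J = 318.7500).
Solving J·Δ = −F gives Δ = (2.2329, -0.0106).
Then the next iterate is (a, b)₁ = (-0.7671, -0.5106).

(-0.7671, -0.5106)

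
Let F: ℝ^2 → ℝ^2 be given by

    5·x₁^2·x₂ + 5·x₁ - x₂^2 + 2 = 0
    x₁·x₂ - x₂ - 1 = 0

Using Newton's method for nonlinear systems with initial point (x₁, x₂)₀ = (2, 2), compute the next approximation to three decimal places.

At (2, 2): F = (48.000, 1.000).
Jacobian J = [[10·x₁·x₂ + 5, 5·x₁^2 - 2·x₂], [x₂, x₁ - 1]].
At the point, J = [[45.000, 16.000], [2.000, 1.000]] (det J = 13.000).
Solving J·Δ = −F gives Δ = (-2.462, 3.923).
Then the next iterate is (x₁, x₂)₁ = (-0.462, 5.923).

(-0.462, 5.923)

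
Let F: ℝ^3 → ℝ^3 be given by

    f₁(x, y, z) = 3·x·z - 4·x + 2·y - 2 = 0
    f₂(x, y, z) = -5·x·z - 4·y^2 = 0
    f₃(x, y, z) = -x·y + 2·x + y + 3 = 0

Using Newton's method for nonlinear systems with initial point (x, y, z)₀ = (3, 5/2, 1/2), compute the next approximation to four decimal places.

(-26.3333, 11.8333, -9.2222)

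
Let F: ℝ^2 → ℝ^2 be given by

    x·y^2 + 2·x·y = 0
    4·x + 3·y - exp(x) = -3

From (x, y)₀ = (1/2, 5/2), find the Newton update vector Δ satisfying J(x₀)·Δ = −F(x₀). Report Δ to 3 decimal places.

At (1/2, 5/2): F = (5.625, 10.85128).
Jacobian J = [[y^2 + 2·y, 2·x·y + 2·x], [-exp(x) + 4, 3]].
At the point, J = [[11.250, 3.500], [2.35128, 3.000]] (det J = 25.52052).
Solving J·Δ = −F gives Δ = (0.827, -4.265).

(0.827, -4.265)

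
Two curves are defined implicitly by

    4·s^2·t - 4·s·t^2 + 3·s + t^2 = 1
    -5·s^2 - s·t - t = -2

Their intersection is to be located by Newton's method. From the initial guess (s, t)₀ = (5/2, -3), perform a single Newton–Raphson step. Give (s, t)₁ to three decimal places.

(1.529, -2.251)

At (5/2, -3): F = (-149.500, -18.750).
Jacobian J = [[8·s·t - 4·t^2 + 3, 4·s^2 - 8·s·t + 2·t], [-10·s - t, -s - 1]].
At the point, J = [[-93.000, 79.000], [-22.000, -3.500]] (det J = 2063.500).
Solving J·Δ = −F gives Δ = (-0.971, 0.749).
Then the next iterate is (s, t)₁ = (1.529, -2.251).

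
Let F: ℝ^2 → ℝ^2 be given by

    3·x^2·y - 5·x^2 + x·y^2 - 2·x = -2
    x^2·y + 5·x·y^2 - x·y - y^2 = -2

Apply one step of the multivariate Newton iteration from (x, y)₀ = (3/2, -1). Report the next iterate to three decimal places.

(0.872, -0.521)

At (3/2, -1): F = (-17.500, 7.750).
Jacobian J = [[6·x·y - 10·x + y^2 - 2, 3·x^2 + 2·x·y], [2·x·y + 5·y^2 - y, x^2 + 10·x·y - x - 2·y]].
At the point, J = [[-25.000, 3.750], [3.000, -12.250]] (det J = 295.000).
Solving J·Δ = −F gives Δ = (-0.628, 0.479).
Then the next iterate is (x, y)₁ = (0.872, -0.521).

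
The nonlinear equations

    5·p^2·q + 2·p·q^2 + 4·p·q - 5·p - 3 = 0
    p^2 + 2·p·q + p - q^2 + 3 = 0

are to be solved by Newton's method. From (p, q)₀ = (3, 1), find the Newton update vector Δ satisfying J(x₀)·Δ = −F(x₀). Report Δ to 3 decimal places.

At (3, 1): F = (45.000, 20.000).
Jacobian J = [[10·p·q + 2·q^2 + 4·q - 5, 5·p^2 + 4·p·q + 4·p], [2·p + 2·q + 1, 2·p - 2·q]].
At the point, J = [[31.000, 69.000], [9.000, 4.000]] (det J = -497.000).
Solving J·Δ = −F gives Δ = (-2.414, 0.433).

(-2.414, 0.433)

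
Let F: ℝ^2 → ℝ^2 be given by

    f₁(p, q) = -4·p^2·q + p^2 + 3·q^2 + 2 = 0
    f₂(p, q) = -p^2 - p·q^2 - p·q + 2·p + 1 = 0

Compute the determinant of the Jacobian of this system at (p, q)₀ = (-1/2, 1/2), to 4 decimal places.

-3.5000

J = [[-8·p·q + 2·p, -4·p^2 + 6·q], [-2·p - q^2 - q + 2, -2·p·q - p]].
At the point, J = [[1.0000, 2.0000], [2.2500, 1.0000]].
det J = -3.5000.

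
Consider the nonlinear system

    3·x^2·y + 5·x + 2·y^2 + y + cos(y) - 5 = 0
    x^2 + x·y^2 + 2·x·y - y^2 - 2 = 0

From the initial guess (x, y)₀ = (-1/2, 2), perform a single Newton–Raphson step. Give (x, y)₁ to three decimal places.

(0.613, 1.721)

At (-1/2, 2): F = (3.58385, -9.750).
Jacobian J = [[6·x·y + 5, 3·x^2 + 4·y - sin(y) + 1], [2·x + y^2 + 2·y, 2·x·y + 2·x - 2·y]].
At the point, J = [[-1.000, 8.84070], [7.000, -7.000]] (det J = -54.88492).
Solving J·Δ = −F gives Δ = (1.113, -0.279).
Then the next iterate is (x, y)₁ = (0.613, 1.721).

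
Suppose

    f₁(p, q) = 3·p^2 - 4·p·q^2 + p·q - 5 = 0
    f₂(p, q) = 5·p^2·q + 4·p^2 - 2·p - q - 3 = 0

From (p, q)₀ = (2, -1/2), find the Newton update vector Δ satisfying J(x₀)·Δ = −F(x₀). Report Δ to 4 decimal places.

(-0.5078, 0.1332)

At (2, -1/2): F = (4.0000, -0.5000).
Jacobian J = [[6·p - 4·q^2 + q, -8·p·q + p], [10·p·q + 8·p - 2, 5·p^2 - 1]].
At the point, J = [[10.5000, 10.0000], [4.0000, 19.0000]] (det J = 159.5000).
Solving J·Δ = −F gives Δ = (-0.5078, 0.1332).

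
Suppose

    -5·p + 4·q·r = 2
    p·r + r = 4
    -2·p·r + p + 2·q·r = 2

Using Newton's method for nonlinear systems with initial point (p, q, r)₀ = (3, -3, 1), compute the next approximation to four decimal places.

At (3, -3, 1): F = (-29.0000, 0.0000, -11.0000).
Jacobian J = [[-5, 4·r, 4·q], [r, 0, p + 1], [-2·r + 1, 2·r, -2·p + 2·q]].
At the point, J = [[-5.0000, 4.0000, -12.0000], [1.0000, 0.0000, 4.0000], [-1.0000, 2.0000, -12.0000]] (det J = 48.0000).
Solving J·Δ = −F gives Δ = (-1.1667, 6.6667, 0.2917).
Then the next iterate is (p, q, r)₁ = (1.8333, 3.6667, 1.2917).

(1.8333, 3.6667, 1.2917)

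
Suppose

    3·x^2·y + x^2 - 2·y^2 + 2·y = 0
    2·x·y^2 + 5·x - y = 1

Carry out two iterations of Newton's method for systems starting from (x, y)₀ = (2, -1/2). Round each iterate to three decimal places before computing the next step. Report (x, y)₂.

(0.167, -0.132)

At (2, -1/2): F = (-3.500, 10.500).
Jacobian J = [[6·x·y + 2·x, 3·x^2 - 4·y + 2], [2·y^2 + 5, 4·x·y - 1]].
At the point, J = [[-2.000, 16.000], [5.500, -5.000]] (det J = -78.000).
Solving J·Δ = −F gives Δ = (-1.929, -0.022).
Then the next iterate is (x, y)₁ = (0.071, -0.522).
Round to (0.071, -0.522) and repeat: F = (-1.59182, -0.08431), J = [[-0.08037, 4.10312], [5.54497, -1.14825]].
Δ = (0.096, 0.390), so (x, y)₂ = (0.167, -0.132).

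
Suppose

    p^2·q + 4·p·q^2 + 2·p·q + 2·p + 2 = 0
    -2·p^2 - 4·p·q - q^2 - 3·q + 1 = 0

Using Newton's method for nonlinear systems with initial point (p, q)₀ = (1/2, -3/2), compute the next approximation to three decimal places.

(-2.177, -3.979)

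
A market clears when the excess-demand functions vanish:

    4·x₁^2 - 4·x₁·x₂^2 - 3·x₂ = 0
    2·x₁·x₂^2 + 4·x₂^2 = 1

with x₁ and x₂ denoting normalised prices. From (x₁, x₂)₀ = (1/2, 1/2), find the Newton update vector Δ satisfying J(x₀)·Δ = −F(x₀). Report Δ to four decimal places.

(0.2143, -0.0714)

At (1/2, 1/2): F = (-1.0000, 0.2500).
Jacobian J = [[8·x₁ - 4·x₂^2, -8·x₁·x₂ - 3], [2·x₂^2, 4·x₁·x₂ + 8·x₂]].
At the point, J = [[3.0000, -5.0000], [0.5000, 5.0000]] (det J = 17.5000).
Solving J·Δ = −F gives Δ = (0.2143, -0.0714).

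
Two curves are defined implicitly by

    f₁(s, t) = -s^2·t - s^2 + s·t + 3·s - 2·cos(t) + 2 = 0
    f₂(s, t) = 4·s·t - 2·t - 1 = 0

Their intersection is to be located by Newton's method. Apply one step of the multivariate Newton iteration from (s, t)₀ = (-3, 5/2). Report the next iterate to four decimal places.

(-2.1153, 0.5605)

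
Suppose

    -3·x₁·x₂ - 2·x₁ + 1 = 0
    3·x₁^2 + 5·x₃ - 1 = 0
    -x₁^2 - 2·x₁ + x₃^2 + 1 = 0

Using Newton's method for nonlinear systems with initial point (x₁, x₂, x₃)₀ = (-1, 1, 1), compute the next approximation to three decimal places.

(-1.083, -1.139, -0.500)

At (-1, 1, 1): F = (6.000, 7.000, 3.000).
Jacobian J = [[-3·x₂ - 2, -3·x₁, 0], [6·x₁, 0, 5], [-2·x₁ - 2, 0, 2·x₃]].
At the point, J = [[-5.000, 3.000, 0.000], [-6.000, 0.000, 5.000], [0.000, 0.000, 2.000]] (det J = 36.000).
Solving J·Δ = −F gives Δ = (-0.083, -2.139, -1.500).
Then the next iterate is (x₁, x₂, x₃)₁ = (-1.083, -1.139, -0.500).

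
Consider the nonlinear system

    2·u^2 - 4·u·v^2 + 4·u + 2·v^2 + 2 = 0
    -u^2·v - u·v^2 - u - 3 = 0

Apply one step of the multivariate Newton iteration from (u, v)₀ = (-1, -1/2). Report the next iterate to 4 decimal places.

(-1.9130, -0.0978)

At (-1, -1/2): F = (1.5000, -1.2500).
Jacobian J = [[4·u - 4·v^2 + 4, -8·u·v + 4·v], [-2·u·v - v^2 - 1, -u^2 - 2·u·v]].
At the point, J = [[-1.0000, -6.0000], [-2.2500, -2.0000]] (det J = -11.5000).
Solving J·Δ = −F gives Δ = (-0.9130, 0.4022).
Then the next iterate is (u, v)₁ = (-1.9130, -0.0978).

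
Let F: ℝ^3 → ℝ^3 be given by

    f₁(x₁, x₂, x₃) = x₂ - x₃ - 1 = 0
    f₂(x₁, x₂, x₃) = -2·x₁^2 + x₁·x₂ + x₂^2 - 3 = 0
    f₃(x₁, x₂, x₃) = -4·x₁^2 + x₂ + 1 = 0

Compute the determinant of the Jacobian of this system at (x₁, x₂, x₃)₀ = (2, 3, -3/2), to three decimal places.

-123.000

J = [[0, 1, -1], [-4·x₁ + x₂, x₁ + 2·x₂, 0], [-8·x₁, 1, 0]].
At the point, J = [[0.000, 1.000, -1.000], [-5.000, 8.000, 0.000], [-16.000, 1.000, 0.000]].
det J = -123.000.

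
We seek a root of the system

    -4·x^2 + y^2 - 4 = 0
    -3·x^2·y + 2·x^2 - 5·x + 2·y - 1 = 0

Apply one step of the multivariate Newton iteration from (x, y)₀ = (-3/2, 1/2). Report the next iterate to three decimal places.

At (-3/2, 1/2): F = (-12.750, 8.625).
Jacobian J = [[-8·x, 2·y], [-6·x·y + 4·x - 5, -3·x^2 + 2]].
At the point, J = [[12.000, 1.000], [-6.500, -4.750]] (det J = -50.500).
Solving J·Δ = −F gives Δ = (1.028, 0.408).
Then the next iterate is (x, y)₁ = (-0.472, 0.908).

(-0.472, 0.908)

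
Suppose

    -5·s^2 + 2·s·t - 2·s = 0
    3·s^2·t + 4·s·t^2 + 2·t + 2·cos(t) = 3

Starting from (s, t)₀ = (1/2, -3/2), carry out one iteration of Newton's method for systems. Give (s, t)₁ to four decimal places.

(-0.3931, -6.6813)

At (1/2, -3/2): F = (-3.7500, -2.483526).
Jacobian J = [[-10·s + 2·t - 2, 2·s], [6·s·t + 4·t^2, 3·s^2 + 8·s·t - 2·sin(t) + 2]].
At the point, J = [[-10.0000, 1.0000], [4.5000, -1.255010]] (det J = 8.050100).
Solving J·Δ = −F gives Δ = (-0.8931, -5.1813).
Then the next iterate is (s, t)₁ = (-0.3931, -6.6813).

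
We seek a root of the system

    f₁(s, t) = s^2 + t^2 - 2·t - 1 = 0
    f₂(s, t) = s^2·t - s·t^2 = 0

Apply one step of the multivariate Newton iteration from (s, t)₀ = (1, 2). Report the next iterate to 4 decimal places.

At (1, 2): F = (0.0000, -2.0000).
Jacobian J = [[2·s, 2·t - 2], [2·s·t - t^2, s^2 - 2·s·t]].
At the point, J = [[2.0000, 2.0000], [0.0000, -3.0000]] (det J = -6.0000).
Solving J·Δ = −F gives Δ = (0.6667, -0.6667).
Then the next iterate is (s, t)₁ = (1.6667, 1.3333).

(1.6667, 1.3333)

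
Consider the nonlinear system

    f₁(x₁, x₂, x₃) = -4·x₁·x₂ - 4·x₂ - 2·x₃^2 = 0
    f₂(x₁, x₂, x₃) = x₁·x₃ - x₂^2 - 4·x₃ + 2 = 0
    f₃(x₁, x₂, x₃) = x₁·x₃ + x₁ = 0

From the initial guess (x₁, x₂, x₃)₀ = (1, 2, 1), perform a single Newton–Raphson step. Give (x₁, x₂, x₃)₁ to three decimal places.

(0.143, 0.750, 0.714)

At (1, 2, 1): F = (-18.000, -5.000, 2.000).
Jacobian J = [[-4·x₂, -4·x₁ - 4, -4·x₃], [x₃, -2·x₂, x₁ - 4], [x₃ + 1, 0, x₁]].
At the point, J = [[-8.000, -8.000, -4.000], [1.000, -4.000, -3.000], [2.000, 0.000, 1.000]] (det J = 56.000).
Solving J·Δ = −F gives Δ = (-0.857, -1.250, -0.286).
Then the next iterate is (x₁, x₂, x₃)₁ = (0.143, 0.750, 0.714).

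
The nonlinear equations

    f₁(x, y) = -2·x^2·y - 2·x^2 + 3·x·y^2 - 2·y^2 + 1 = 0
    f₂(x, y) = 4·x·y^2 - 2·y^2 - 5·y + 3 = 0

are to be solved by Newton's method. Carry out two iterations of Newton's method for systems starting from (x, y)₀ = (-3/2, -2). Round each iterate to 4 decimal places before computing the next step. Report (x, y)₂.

(0.0935, -1.2718)

At (-3/2, -2): F = (-20.5000, -19.0000).
Jacobian J = [[-4·x·y - 4·x + 3·y^2, -2·x^2 + 6·x·y - 4·y], [4·y^2, 8·x·y - 4·y - 5]].
At the point, J = [[6.0000, 21.5000], [16.0000, 27.0000]] (det J = -182.0000).
Solving J·Δ = −F gives Δ = (-0.7967, 1.1758).
Then the next iterate is (x, y)₁ = (-2.2967, -0.8242).
Round to (-2.2967, -0.8242) and repeat: F = (-6.893726, -0.478256), J = [[3.652956, 4.104779], [2.717223, 13.440321]].
Δ = (2.3902, -0.4476), so (x, y)₂ = (0.0935, -1.2718).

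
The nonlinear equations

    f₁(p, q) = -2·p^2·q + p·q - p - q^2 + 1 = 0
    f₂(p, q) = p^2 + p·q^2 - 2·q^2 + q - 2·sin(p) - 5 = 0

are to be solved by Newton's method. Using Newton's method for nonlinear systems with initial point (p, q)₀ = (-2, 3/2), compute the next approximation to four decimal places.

(-1.5323, 0.8536)

At (-2, 3/2): F = (-14.2500, -6.681405).
Jacobian J = [[-4·p·q + q - 1, -2·p^2 + p - 2·q], [2·p + q^2 - 2·cos(p), 2·p·q - 4·q + 1]].
At the point, J = [[12.5000, -13.0000], [-0.917706, -11.0000]] (det J = -149.430182).
Solving J·Δ = −F gives Δ = (0.4677, -0.6464).
Then the next iterate is (p, q)₁ = (-1.5323, 0.8536).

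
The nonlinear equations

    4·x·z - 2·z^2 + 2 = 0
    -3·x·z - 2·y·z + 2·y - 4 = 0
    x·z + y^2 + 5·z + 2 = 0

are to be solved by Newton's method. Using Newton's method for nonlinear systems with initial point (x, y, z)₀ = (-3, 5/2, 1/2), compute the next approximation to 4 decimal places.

(-3.0066, 0.7796, 0.1776)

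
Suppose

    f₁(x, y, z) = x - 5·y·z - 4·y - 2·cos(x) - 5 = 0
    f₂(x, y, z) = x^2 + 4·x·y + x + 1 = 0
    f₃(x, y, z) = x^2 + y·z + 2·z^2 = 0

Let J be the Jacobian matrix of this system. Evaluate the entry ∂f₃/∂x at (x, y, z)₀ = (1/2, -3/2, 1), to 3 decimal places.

∂f₃/∂x = 2·x.
At (1/2, -3/2, 1) this is 1.000.

1.000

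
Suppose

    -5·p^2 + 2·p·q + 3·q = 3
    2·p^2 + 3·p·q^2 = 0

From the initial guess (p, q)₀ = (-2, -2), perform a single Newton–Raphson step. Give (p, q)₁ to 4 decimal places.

(-0.6598, -1.5567)

At (-2, -2): F = (-21.0000, -16.0000).
Jacobian J = [[-10·p + 2·q, 2·p + 3], [4·p + 3·q^2, 6·p·q]].
At the point, J = [[16.0000, -1.0000], [4.0000, 24.0000]] (det J = 388.0000).
Solving J·Δ = −F gives Δ = (1.3402, 0.4433).
Then the next iterate is (p, q)₁ = (-0.6598, -1.5567).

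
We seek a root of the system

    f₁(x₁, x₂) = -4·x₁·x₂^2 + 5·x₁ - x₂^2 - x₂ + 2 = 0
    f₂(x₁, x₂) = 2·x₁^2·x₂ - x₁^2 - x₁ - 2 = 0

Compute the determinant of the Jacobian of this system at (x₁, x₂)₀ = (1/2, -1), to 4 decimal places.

20.5000

J = [[-4·x₂^2 + 5, -8·x₁·x₂ - 2·x₂ - 1], [4·x₁·x₂ - 2·x₁ - 1, 2·x₁^2]].
At the point, J = [[1.0000, 5.0000], [-4.0000, 0.5000]].
det J = 20.5000.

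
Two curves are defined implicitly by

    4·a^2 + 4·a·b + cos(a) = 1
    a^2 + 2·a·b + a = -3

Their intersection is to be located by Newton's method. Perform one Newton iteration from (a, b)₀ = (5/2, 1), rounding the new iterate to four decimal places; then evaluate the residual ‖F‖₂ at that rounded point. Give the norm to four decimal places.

At (5/2, 1): F = (33.198856, 16.7500).
Jacobian J = [[8·a + 4·b - sin(a), 4·a], [2·a + 2·b + 1, 2·a]].
At the point, J = [[23.401528, 10.0000], [8.0000, 5.0000]] (det J = 37.007639).
Solving J·Δ = −F gives Δ = (0.0407, -3.4151).
Then the next iterate is (a, b)₁ = (2.5407, -2.4151).
Re-evaluating at (2.5407, -2.4151): F = (-0.548384, -0.276233), so ‖F‖₂ = 0.6140.

0.6140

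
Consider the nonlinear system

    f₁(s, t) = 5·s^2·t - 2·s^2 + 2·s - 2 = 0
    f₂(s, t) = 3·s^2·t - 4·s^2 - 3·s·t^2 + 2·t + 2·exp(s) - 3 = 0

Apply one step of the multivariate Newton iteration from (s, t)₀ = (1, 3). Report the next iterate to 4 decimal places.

At (1, 3): F = (13.0000, -13.563436).
Jacobian J = [[10·s·t - 4·s + 2, 5·s^2], [6·s·t - 8·s - 3·t^2 + 2·exp(s), 3·s^2 - 6·s·t + 2]].
At the point, J = [[28.0000, 5.0000], [-11.563436, -13.0000]] (det J = -306.182818).
Solving J·Δ = −F gives Δ = (-0.3305, -0.7494).
Then the next iterate is (s, t)₁ = (0.6695, 2.2506).

(0.6695, 2.2506)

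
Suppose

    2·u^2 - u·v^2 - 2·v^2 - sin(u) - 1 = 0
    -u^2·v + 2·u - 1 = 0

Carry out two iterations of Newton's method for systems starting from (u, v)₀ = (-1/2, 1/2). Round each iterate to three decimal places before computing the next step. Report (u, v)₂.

(0.440, -0.294)

At (-1/2, 1/2): F = (-0.39557, -2.125).
Jacobian J = [[4·u - v^2 - cos(u), -2·u·v - 4·v], [-2·u·v + 2, -u^2]].
At the point, J = [[-3.12758, -1.500], [2.500, -0.250]] (det J = 4.53190).
Solving J·Δ = −F gives Δ = (0.682, -1.685).
Then the next iterate is (u, v)₁ = (0.182, -1.185).
Round to (0.182, -1.185) and repeat: F = (-4.17877, -0.59675), J = [[-1.65971, 5.17134], [2.43134, -0.03312]].
Δ = (0.258, 0.891), so (u, v)₂ = (0.440, -0.294).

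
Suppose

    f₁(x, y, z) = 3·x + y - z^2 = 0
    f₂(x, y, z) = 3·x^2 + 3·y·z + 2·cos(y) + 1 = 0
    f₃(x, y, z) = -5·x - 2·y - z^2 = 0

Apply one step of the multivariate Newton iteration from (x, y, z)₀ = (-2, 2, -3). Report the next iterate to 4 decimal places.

(-0.0487, 0.1300, -1.4973)

At (-2, 2, -3): F = (-13.0000, -5.832294, -3.0000).
Jacobian J = [[3, 1, -2·z], [6·x, 3·z - 2·sin(y), 3·y], [-5, -2, -2·z]].
At the point, J = [[3.0000, 1.0000, 6.0000], [-12.0000, -10.818595, 6.0000], [-5.0000, -2.0000, 6.0000]] (det J = -297.292553).
Solving J·Δ = −F gives Δ = (1.9513, -1.8700, 1.5027).
Then the next iterate is (x, y, z)₁ = (-0.0487, 0.1300, -1.4973).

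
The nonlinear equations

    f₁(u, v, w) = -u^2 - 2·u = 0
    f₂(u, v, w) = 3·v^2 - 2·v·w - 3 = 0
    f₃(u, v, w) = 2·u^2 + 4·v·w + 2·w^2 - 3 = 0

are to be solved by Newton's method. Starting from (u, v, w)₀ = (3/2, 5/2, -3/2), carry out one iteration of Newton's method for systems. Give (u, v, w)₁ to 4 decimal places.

At (3/2, 5/2, -3/2): F = (-5.2500, 23.2500, -9.0000).
Jacobian J = [[-2·u - 2, 0, 0], [0, 6·v - 2·w, -2·v], [4·u, 4·w, 4·v + 4·w]].
At the point, J = [[-5.0000, 0.0000, 0.0000], [0.0000, 18.0000, -5.0000], [6.0000, -6.0000, 4.0000]] (det J = -210.0000).
Solving J·Δ = −F gives Δ = (-1.0500, -0.3929, 3.2357).
Then the next iterate is (u, v, w)₁ = (0.4500, 2.1071, 1.7357).

(0.4500, 2.1071, 1.7357)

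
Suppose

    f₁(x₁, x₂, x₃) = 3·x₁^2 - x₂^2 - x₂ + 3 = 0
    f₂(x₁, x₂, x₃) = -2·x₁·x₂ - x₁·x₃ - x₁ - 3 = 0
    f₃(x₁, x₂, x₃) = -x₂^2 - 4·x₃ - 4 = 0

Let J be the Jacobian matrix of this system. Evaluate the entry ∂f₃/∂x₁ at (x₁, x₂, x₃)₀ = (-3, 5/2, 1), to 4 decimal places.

0.0000

∂f₃/∂x₁ = 0.
At (-3, 5/2, 1) this is 0.0000.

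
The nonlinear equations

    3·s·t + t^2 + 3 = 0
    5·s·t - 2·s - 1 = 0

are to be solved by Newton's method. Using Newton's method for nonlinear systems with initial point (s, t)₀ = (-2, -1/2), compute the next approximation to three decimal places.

At (-2, -1/2): F = (6.250, 8.000).
Jacobian J = [[3·t, 3·s + 2·t], [5·t - 2, 5·s]].
At the point, J = [[-1.500, -7.000], [-4.500, -10.000]] (det J = -16.500).
Solving J·Δ = −F gives Δ = (-0.394, 0.977).
Then the next iterate is (s, t)₁ = (-2.394, 0.477).

(-2.394, 0.477)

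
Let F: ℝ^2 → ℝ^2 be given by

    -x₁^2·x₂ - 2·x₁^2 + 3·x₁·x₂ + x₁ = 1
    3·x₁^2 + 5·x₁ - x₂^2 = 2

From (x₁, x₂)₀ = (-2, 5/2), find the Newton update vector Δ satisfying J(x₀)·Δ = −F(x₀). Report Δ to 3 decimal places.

(0.580, -2.062)

At (-2, 5/2): F = (-36.000, -6.250).
Jacobian J = [[-2·x₁·x₂ - 4·x₁ + 3·x₂ + 1, -x₁^2 + 3·x₁], [6·x₁ + 5, -2·x₂]].
At the point, J = [[26.500, -10.000], [-7.000, -5.000]] (det J = -202.500).
Solving J·Δ = −F gives Δ = (0.580, -2.062).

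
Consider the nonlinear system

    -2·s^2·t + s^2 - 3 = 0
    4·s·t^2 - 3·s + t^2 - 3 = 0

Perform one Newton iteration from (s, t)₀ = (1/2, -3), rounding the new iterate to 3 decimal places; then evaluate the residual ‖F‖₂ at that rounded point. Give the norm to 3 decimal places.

At (1/2, -3): F = (-1.250, 22.500).
Jacobian J = [[-4·s·t + 2·s, -2·s^2], [4·t^2 - 3, 8·s·t + 2·t]].
At the point, J = [[7.000, -0.500], [33.000, -18.000]] (det J = -109.500).
Solving J·Δ = −F gives Δ = (0.308, 1.815).
Then the next iterate is (s, t)₁ = (0.808, -1.185).
Re-evaluating at (0.808, -1.185): F = (-0.79985, 0.51868), so ‖F‖₂ = 0.953.

0.953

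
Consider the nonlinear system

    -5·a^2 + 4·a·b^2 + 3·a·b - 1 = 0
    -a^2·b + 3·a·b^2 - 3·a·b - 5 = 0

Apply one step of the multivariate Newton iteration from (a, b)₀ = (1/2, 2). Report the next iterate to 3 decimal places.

At (1/2, 2): F = (8.750, -2.500).
Jacobian J = [[-10·a + 4·b^2 + 3·b, 8·a·b + 3·a], [-2·a·b + 3·b^2 - 3·b, -a^2 + 6·a·b - 3·a]].
At the point, J = [[17.000, 9.500], [4.000, 4.250]] (det J = 34.250).
Solving J·Δ = −F gives Δ = (-1.779, 2.263).
Then the next iterate is (a, b)₁ = (-1.279, 4.263).

(-1.279, 4.263)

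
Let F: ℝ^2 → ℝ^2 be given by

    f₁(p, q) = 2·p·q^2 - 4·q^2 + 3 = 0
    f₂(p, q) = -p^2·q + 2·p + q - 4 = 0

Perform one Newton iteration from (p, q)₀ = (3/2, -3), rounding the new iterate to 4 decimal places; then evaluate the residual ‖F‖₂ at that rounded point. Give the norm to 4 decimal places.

At (3/2, -3): F = (-6.0000, 2.7500).
Jacobian J = [[2·q^2, 4·p·q - 8·q], [-2·p·q + 2, -p^2 + 1]].
At the point, J = [[18.0000, 6.0000], [11.0000, -1.2500]] (det J = -88.5000).
Solving J·Δ = −F gives Δ = (-0.1017, 1.3051).
Then the next iterate is (p, q)₁ = (1.3983, -1.6949).
Re-evaluating at (1.3983, -1.6949): F = (-0.456990, 0.415641), so ‖F‖₂ = 0.6177.

0.6177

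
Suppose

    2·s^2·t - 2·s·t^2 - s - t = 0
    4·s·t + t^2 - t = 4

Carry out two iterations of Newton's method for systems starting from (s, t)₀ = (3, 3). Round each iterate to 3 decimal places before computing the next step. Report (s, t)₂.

(1.461, 0.932)

At (3, 3): F = (-6.000, 38.000).
Jacobian J = [[4·s·t - 2·t^2 - 1, 2·s^2 - 4·s·t - 1], [4·t, 4·s + 2·t - 1]].
At the point, J = [[17.000, -19.000], [12.000, 17.000]] (det J = 517.000).
Solving J·Δ = −F gives Δ = (-1.199, -1.389).
Then the next iterate is (s, t)₁ = (1.801, 1.611).
Round to (1.801, 1.611) and repeat: F = (-2.30946, 8.58996), J = [[5.41500, -6.11844], [6.444, 9.426]].
Δ = (-0.340, -0.679), so (s, t)₂ = (1.461, 0.932).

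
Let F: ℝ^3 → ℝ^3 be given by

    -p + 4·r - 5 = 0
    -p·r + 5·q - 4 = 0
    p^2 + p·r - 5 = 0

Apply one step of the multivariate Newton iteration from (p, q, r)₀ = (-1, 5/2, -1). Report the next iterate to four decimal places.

(-2.5385, 0.9846, 0.6154)

At (-1, 5/2, -1): F = (-8.0000, 7.5000, -3.0000).
Jacobian J = [[-1, 0, 4], [-r, 5, -p], [2·p + r, 0, p]].
At the point, J = [[-1.0000, 0.0000, 4.0000], [1.0000, 5.0000, 1.0000], [-3.0000, 0.0000, -1.0000]] (det J = 65.0000).
Solving J·Δ = −F gives Δ = (-1.5385, -1.5154, 1.6154).
Then the next iterate is (p, q, r)₁ = (-2.5385, 0.9846, 0.6154).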